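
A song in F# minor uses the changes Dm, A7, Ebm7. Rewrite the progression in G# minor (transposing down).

Em B7 Fm7

F# minor down to G# minor is a minor seventh; each chord root moves by that interval while the quality stays the same.
Dm: root D down a minor seventh → E, giving Em.
A7: root A down a minor seventh → B, giving B7.
Ebm7: root Eb down a minor seventh → F, giving Fm7.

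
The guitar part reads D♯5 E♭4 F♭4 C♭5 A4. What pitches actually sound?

D#4 Eb3 Fb3 Cb4 A3

Written C4 on the guitar sounds as C3, a perfect octave lower; apply that shift to every note.
D#5 to D#4
Eb4 to Eb3
Fb4 to Fb3
Cb5 to Cb4
A4 to A3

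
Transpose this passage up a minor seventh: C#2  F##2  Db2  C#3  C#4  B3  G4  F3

B2 E#3 Cb3 B3 B4 A4 F5 Eb4

C#2: a seventh up reaches B, and 10 semitones makes it B2.
F##2 up a minor seventh is E#3.
A minor seventh up from Db2 gives Cb3.
C#3: a seventh up reaches B, and 10 semitones makes it B3.
C#4: a seventh up reaches B, and 10 semitones makes it B4.
B3 up a minor seventh is A4.
A minor seventh up from G4 gives F5.
F3: a seventh up reaches E, and 10 semitones makes it Eb4.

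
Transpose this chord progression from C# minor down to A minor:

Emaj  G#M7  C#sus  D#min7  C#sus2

C# minor down to A minor is a major third; each chord root moves by that interval while the quality stays the same.
Emaj: root E down a major third → C, giving Cmaj.
G#M7: root G# down a major third → E, giving EM7.
C#sus: root C# down a major third → A, giving Asus.
D#min7: root D# down a major third → B, giving Bmin7.
C#sus2: root C# down a major third → A, giving Asus2.

Cmaj EM7 Asus Bmin7 Asus2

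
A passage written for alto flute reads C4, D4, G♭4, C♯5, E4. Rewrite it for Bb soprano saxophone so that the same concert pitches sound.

A3 B3 Eb4 A#4 C#4

First find concert pitch: the alto flute sounds a perfect fourth below written, so C4 D4 G♭4 C♯5 E4 sounds G3 A3 Db4 G#4 B3.
Then write for Bb soprano saxophone: it sounds a major second below written, so the part must be a major second above concert.
G3 → A3
A3 → B3
Db4 → Eb4
G#4 → A#4
B3 → C#4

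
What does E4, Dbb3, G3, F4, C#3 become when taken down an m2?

E4 down a minor second is D#4.
A minor second down from Dbb3 gives Cb3.
G3: a second down reaches F, and 1 semitone makes it F#3.
F4 down a minor second is E4.
C#3 down a minor second is B#2.

D#4 Cb3 F#3 E4 B#2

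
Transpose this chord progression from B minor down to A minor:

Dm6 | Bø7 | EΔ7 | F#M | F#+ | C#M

Cm6 Aø7 DΔ7 EM E+ BM

B minor down to A minor is a major second; each chord root moves by that interval while the quality stays the same.
Dm6: root D down a major second → C, giving Cm6.
Bø7: root B down a major second → A, giving Aø7.
EΔ7: root E down a major second → D, giving DΔ7.
F#M: root F# down a major second → E, giving EM.
F#+: root F# down a major second → E, giving E+.
C#M: root C# down a major second → B, giving BM.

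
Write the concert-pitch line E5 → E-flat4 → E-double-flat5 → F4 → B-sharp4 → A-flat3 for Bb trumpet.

The Bb trumpet sounds a major second below written, so the written part must be a major second above concert — transpose each note up.
E5 -> F#5
Eb4 -> F4
Ebb5 -> Fb5
F4 -> G4
B#4 -> C##5
Ab3 -> Bb3

F#5 F4 Fb5 G4 C##5 Bb3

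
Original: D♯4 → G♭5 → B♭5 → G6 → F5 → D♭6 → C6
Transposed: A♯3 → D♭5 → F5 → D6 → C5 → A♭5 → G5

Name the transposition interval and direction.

From D#4 to A#3 is 4 letter names — a fourth of some quality.
A#3 to D#4 is 5 semitones, which makes it a perfect fourth; the second version is lower, so the direction is down.
Checking another pair — C6 → G5 — gives the same interval.

down a perfect fourth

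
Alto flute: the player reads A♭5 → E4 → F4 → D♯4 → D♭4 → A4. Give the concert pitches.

Eb5 B3 C4 A#3 Ab3 E4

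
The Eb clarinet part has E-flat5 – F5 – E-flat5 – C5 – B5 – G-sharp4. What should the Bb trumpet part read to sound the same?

First find concert pitch: the Eb clarinet sounds a minor third above written, so E-flat5 F5 E-flat5 C5 B5 G-sharp4 sounds Gb5 Ab5 Gb5 Eb5 D6 B4.
Then write for Bb trumpet: it sounds a major second below written, so the part must be a major second above concert.
Gb5 → Ab5
Ab5 → Bb5
Gb5 → Ab5
Eb5 → F5
D6 → E6
B4 → C#5

Ab5 Bb5 Ab5 F5 E6 C#5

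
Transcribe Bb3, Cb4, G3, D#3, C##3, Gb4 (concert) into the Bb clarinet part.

C4 Db4 A3 E#3 D##3 Ab4

The Bb clarinet sounds a major second below written, so the written part must be a major second above concert — transpose each note up.
Bb3 gives C4
Cb4 gives Db4
G3 gives A3
D#3 gives E#3
C##3 gives D##3
Gb4 gives Ab4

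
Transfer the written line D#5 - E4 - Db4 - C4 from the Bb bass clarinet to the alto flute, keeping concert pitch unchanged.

F#4 G3 Fb3 Eb3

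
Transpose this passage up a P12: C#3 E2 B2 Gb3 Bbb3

C#3 to G#4
E2 to B3
B2 to F#4
Gb3 to Db5
Bbb3 to Fb5

G#4 B3 F#4 Db5 Fb5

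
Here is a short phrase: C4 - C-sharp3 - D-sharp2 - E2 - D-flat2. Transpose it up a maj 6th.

A4 A#3 B#2 C#3 Bb2

A major sixth up from C4 gives A4.
C#3 up a major sixth is A#3.
A major sixth up from D#2 gives B#2.
A major sixth up from E2 gives C#3.
Db2 up a major sixth is Bb2.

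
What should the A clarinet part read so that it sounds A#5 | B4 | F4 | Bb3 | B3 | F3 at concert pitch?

The A clarinet sounds a minor third below written, so the written part must be a minor third above concert — transpose each note up.
A#5 → C#6
B4 → D5
F4 → Ab4
Bb3 → Db4
B3 → D4
F3 → Ab3

C#6 D5 Ab4 Db4 D4 Ab3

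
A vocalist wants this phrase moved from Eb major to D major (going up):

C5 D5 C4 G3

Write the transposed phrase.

B5 C#6 B4 F#4

Eb major to D major up is a major seventh, so every note moves up by that interval.
C5 to B5
D5 to C#6
C4 to B4
G3 to F#4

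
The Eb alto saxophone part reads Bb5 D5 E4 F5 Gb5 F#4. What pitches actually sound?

Db5 F4 G3 Ab4 Bbb4 A3

The Eb alto saxophone sounds a major sixth below written, so transpose each written note down a major sixth.
Bb5 to Db5
D5 to F4
E4 to G3
F5 to Ab4
Gb5 to Bbb4
F#4 to A3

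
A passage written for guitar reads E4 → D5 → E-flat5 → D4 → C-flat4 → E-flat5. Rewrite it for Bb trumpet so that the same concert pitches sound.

F#3 E4 F4 E3 Db3 F4

First find concert pitch: the guitar sounds a perfect octave below written, so E4 D5 E-flat5 D4 C-flat4 E-flat5 sounds E3 D4 Eb4 D3 Cb3 Eb4.
Then write for Bb trumpet: it sounds a major second below written, so the part must be a major second above concert.
E3 → F#3
D4 → E4
Eb4 → F4
D3 → E3
Cb3 → Db3
Eb4 → F4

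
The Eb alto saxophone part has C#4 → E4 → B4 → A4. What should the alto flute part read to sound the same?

A3 C4 G4 F4

First find concert pitch: the Eb alto saxophone sounds a major sixth below written, so C#4 E4 B4 A4 sounds E3 G3 D4 C4.
Then write for alto flute: it sounds a perfect fourth below written, so the part must be a perfect fourth above concert.
E3 → A3
G3 → C4
D4 → G4
C4 → F4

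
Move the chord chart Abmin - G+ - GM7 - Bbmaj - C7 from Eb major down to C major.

Fmin E+ EM7 Gmaj A7

Eb major down to C major is a minor third; each chord root moves by that interval while the quality stays the same.
Abmin: root Ab down a minor third → F, giving Fmin.
G+: root G down a minor third → E, giving E+.
GM7: root G down a minor third → E, giving EM7.
Bbmaj: root Bb down a minor third → G, giving Gmaj.
C7: root C down a minor third → A, giving A7.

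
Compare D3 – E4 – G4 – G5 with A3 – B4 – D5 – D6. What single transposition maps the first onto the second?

up a perfect fifth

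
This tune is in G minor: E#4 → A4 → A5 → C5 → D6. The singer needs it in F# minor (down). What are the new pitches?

D##4 G#4 G#5 B4 C#6

G minor to F# minor down is a minor second, so every note moves down by that interval.
E#4 -> D##4
A4 -> G#4
A5 -> G#5
C5 -> B4
D6 -> C#6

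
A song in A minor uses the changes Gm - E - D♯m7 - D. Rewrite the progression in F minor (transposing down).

Ebm C Bm7 Bb

A minor down to F minor is a major third; each chord root moves by that interval while the quality stays the same.
Gm: root G down a major third → Eb, giving Ebm.
E: root E down a major third → C, giving C.
D♯m7: root D♯ down a major third → B, giving Bm7.
D: root D down a major third → Bb, giving Bb.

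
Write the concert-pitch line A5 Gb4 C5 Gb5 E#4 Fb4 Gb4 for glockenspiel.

A3 Gb2 C3 Gb3 E#2 Fb2 Gb2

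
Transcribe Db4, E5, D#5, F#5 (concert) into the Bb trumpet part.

Written C4 sounds as Bb3 on the Bb trumpet, so concert pitches are written a major second up.
Db4 becomes Eb4
E5 becomes F#5
D#5 becomes E#5
F#5 becomes G#5

Eb4 F#5 E#5 G#5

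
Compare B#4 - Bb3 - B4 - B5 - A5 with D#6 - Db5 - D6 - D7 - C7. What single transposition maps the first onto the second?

up a minor tenth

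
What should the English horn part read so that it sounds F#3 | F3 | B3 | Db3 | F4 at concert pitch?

C#4 C4 F#4 Ab3 C5

Written C4 sounds as F3 on the English horn, so concert pitches are written a perfect fifth up.
F#3 -> C#4
F3 -> C4
B3 -> F#4
Db3 -> Ab3
F4 -> C5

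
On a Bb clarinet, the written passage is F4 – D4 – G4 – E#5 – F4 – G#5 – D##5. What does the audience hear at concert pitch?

Written C4 on the Bb clarinet sounds as Bb3, a major second lower; apply that shift to every note.
F4 → Eb4
D4 → C4
G4 → F4
E#5 → D#5
F4 → Eb4
G#5 → F#5
D##5 → C##5

Eb4 C4 F4 D#5 Eb4 F#5 C##5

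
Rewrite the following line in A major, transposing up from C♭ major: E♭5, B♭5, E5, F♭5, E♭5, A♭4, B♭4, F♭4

C#6 G#6 C##6 D6 C#6 F#5 G#5 D5

C♭ major to A major up is an augmented sixth, so every note moves up by that interval.
Eb5 → C#6
Bb5 → G#6
E5 → C##6
Fb5 → D6
Eb5 → C#6
Ab4 → F#5
Bb4 → G#5
Fb4 → D5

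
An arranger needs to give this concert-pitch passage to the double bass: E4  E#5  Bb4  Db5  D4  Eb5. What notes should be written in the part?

Written C4 sounds as C3 on the double bass, so concert pitches are written a perfect octave up.
E4 to E5
E#5 to E#6
Bb4 to Bb5
Db5 to Db6
D4 to D5
Eb5 to Eb6

E5 E#6 Bb5 Db6 D5 Eb6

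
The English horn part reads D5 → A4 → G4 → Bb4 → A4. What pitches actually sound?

G4 D4 C4 Eb4 D4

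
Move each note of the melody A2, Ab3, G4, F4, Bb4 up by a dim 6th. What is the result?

Fb3 Fbb4 Ebb5 Dbb5 Gbb5

A2 up a diminished sixth is Fb3.
Ab3 up a diminished sixth is Fbb4.
G4 up a diminished sixth is Ebb5.
F4 up a diminished sixth is Dbb5.
Bb4 up a diminished sixth is Gbb5.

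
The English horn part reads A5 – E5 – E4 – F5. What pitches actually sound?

The English horn sounds a perfect fifth below written, so transpose each written note down a perfect fifth.
A5 gives D5
E5 gives A4
E4 gives A3
F5 gives Bb4

D5 A4 A3 Bb4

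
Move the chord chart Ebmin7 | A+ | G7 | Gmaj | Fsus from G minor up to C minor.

G minor up to C minor is a perfect fourth; each chord root moves by that interval while the quality stays the same.
Ebmin7: root Eb up a perfect fourth → Ab, giving Abmin7.
A+: root A up a perfect fourth → D, giving D+.
G7: root G up a perfect fourth → C, giving C7.
Gmaj: root G up a perfect fourth → C, giving Cmaj.
Fsus: root F up a perfect fourth → Bb, giving Bbsus.

Abmin7 D+ C7 Cmaj Bbsus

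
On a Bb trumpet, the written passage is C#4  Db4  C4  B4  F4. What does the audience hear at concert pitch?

B3 Cb4 Bb3 A4 Eb4

The Bb trumpet sounds a major second below written, so transpose each written note down a major second.
C#4 → B3
Db4 → Cb4
C4 → Bb3
B4 → A4
F4 → Eb4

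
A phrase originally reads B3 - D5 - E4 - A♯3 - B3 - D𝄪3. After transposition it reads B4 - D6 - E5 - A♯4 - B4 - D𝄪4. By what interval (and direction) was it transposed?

up a perfect octave

From B3 to B4 is 8 letter names — an octave of some quality.
B3 to B4 is 12 semitones, which makes it a perfect octave; the second version is higher, so the direction is up.
Checking another pair — D##3 → D##4 — gives the same interval.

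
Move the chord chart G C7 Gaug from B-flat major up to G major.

B-flat major up to G major is a major sixth; each chord root moves by that interval while the quality stays the same.
G: root G up a major sixth → E, giving E.
C7: root C up a major sixth → A, giving A7.
Gaug: root G up a major sixth → E, giving Eaug.

E A7 Eaug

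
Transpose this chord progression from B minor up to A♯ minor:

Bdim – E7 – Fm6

A#dim D#7 Em6

B minor up to A♯ minor is a major seventh; each chord root moves by that interval while the quality stays the same.
Bdim: root B up a major seventh → A#, giving A#dim.
E7: root E up a major seventh → D#, giving D#7.
Fm6: root F up a major seventh → E, giving Em6.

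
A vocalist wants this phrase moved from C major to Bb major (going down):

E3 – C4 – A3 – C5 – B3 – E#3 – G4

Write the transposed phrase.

C major to Bb major down is a major second, so every note moves down by that interval.
E3 becomes D3
C4 becomes Bb3
A3 becomes G3
C5 becomes Bb4
B3 becomes A3
E#3 becomes D#3
G4 becomes F4

D3 Bb3 G3 Bb4 A3 D#3 F4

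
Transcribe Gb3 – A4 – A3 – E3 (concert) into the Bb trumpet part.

Written C4 sounds as Bb3 on the Bb trumpet, so concert pitches are written a major second up.
Gb3 to Ab3
A4 to B4
A3 to B3
E3 to F#3

Ab3 B4 B3 F#3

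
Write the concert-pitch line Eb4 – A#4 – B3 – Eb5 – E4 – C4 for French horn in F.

Bb4 E#5 F#4 Bb5 B4 G4

Written C4 sounds as F3 on the French horn in F, so concert pitches are written a perfect fifth up.
Eb4 gives Bb4
A#4 gives E#5
B3 gives F#4
Eb5 gives Bb5
E4 gives B4
C4 gives G4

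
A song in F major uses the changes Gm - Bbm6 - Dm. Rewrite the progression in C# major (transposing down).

F major down to C# major is a diminished fourth; each chord root moves by that interval while the quality stays the same.
Gm: root G down a diminished fourth → D#, giving D#m.
Bbm6: root Bb down a diminished fourth → F#, giving F#m6.
Dm: root D down a diminished fourth → A#, giving A#m.

D#m F#m6 A#m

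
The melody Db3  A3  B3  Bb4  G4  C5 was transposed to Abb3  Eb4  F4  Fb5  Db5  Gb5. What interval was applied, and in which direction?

up a diminished fifth

Take the first pair: Db3 → Abb3. D to A spans 5 letter names, so the interval is some kind of fifth.
Db3 to Abb3 is 6 semitones, which makes it a diminished fifth; the second version is higher, so the direction is up.
Checking another pair — C5 → Gb5 — gives the same interval.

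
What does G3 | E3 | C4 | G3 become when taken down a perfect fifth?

C3 A2 F3 C3

A perfect fifth down from G3 gives C3.
E3 down a perfect fifth is A2.
A perfect fifth down from C4 gives F3.
G3: a fifth down reaches C, and 7 semitones makes it C3.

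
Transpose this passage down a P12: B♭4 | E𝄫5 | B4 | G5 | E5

Bb4 down a perfect twelfth is Eb3.
Ebb5: a twelfth down reaches A, and 19 semitones makes it Abb3.
A perfect twelfth down from B4 gives E3.
G5: a twelfth down reaches C, and 19 semitones makes it C4.
E5 down a perfect twelfth is A3.

Eb3 Abb3 E3 C4 A3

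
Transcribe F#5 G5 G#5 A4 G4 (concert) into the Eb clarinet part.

D#5 E5 E#5 F#4 E4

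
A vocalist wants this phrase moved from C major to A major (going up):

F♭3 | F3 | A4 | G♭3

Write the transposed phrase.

Db4 D4 F#5 Eb4

From C up to A is a major sixth; apply that to each pitch.
Fb3 becomes Db4
F3 becomes D4
A4 becomes F#5
Gb3 becomes Eb4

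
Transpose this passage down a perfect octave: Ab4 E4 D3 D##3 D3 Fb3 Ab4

Ab4 to Ab3
E4 to E3
D3 to D2
D##3 to D##2
D3 to D2
Fb3 to Fb2
Ab4 to Ab3

Ab3 E3 D2 D##2 D2 Fb2 Ab3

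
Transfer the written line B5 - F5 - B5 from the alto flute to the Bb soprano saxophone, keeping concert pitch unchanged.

First find concert pitch: the alto flute sounds a perfect fourth below written, so B5 F5 B5 sounds F#5 C5 F#5.
Then write for Bb soprano saxophone: it sounds a major second below written, so the part must be a major second above concert.
F#5 → G#5
C5 → D5
F#5 → G#5

G#5 D5 G#5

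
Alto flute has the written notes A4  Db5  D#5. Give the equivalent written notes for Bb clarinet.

F#4 Bb4 B#4

First find concert pitch: the alto flute sounds a perfect fourth below written, so A4 Db5 D#5 sounds E4 Ab4 A#4.
Then write for Bb clarinet: it sounds a major second below written, so the part must be a major second above concert.
E4 → F#4
Ab4 → Bb4
A#4 → B#4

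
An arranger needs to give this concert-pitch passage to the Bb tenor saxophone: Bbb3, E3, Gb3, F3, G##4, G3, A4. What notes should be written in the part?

Cb5 F#4 Ab4 G4 A##5 A4 B5

The Bb tenor saxophone sounds a major ninth below written, so the written part must be a major ninth above concert — transpose each note up.
Bbb3 -> Cb5
E3 -> F#4
Gb3 -> Ab4
F3 -> G4
G##4 -> A##5
G3 -> A4
A4 -> B5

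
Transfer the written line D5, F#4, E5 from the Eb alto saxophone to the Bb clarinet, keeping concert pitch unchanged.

First find concert pitch: the Eb alto saxophone sounds a major sixth below written, so D5 F#4 E5 sounds F4 A3 G4.
Then write for Bb clarinet: it sounds a major second below written, so the part must be a major second above concert.
F4 → G4
A3 → B3
G4 → A4

G4 B3 A4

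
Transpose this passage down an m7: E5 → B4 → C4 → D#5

F#4 C#4 D3 E#4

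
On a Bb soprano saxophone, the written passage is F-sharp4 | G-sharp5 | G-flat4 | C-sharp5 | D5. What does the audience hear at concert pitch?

E4 F#5 Fb4 B4 C5

The Bb soprano saxophone sounds a major second below written, so transpose each written note down a major second.
F#4 → E4
G#5 → F#5
Gb4 → Fb4
C#5 → B4
D5 → C5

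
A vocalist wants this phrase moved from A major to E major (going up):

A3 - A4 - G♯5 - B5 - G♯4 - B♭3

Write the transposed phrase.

E4 E5 D#6 F#6 D#5 F4

From A up to E is a perfect fifth; apply that to each pitch.
A3 to E4
A4 to E5
G#5 to D#6
B5 to F#6
G#4 to D#5
Bb3 to F4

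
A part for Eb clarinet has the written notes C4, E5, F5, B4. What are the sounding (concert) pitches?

Eb4 G5 Ab5 D5

The Eb clarinet sounds a minor third above written, so transpose each written note up a minor third.
C4 → Eb4
E5 → G5
F5 → Ab5
B4 → D5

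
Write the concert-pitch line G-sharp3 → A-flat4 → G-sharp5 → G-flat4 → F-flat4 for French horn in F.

The French horn in F sounds a perfect fifth below written, so the written part must be a perfect fifth above concert — transpose each note up.
G#3 to D#4
Ab4 to Eb5
G#5 to D#6
Gb4 to Db5
Fb4 to Cb5

D#4 Eb5 D#6 Db5 Cb5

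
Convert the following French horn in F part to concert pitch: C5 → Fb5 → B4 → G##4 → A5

F4 Bbb4 E4 C##4 D5

Written C4 on the French horn in F sounds as F3, a perfect fifth lower; apply that shift to every note.
C5 becomes F4
Fb5 becomes Bbb4
B4 becomes E4
G##4 becomes C##4
A5 becomes D5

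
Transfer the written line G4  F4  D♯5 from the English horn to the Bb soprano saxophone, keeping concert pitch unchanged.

D4 C4 A#4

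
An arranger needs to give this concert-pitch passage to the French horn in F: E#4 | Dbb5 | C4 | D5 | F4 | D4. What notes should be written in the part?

B#4 Abb5 G4 A5 C5 A4

The French horn in F sounds a perfect fifth below written, so the written part must be a perfect fifth above concert — transpose each note up.
E#4 -> B#4
Dbb5 -> Abb5
C4 -> G4
D5 -> A5
F4 -> C5
D4 -> A4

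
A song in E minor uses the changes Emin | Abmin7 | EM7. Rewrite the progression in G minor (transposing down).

Gmin Cbmin7 GM7

E minor down to G minor is a major sixth; each chord root moves by that interval while the quality stays the same.
Emin: root E down a major sixth → G, giving Gmin.
Abmin7: root Ab down a major sixth → Cb, giving Cbmin7.
EM7: root E down a major sixth → G, giving GM7.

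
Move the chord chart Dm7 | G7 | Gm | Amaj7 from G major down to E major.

G major down to E major is a minor third; each chord root moves by that interval while the quality stays the same.
Dm7: root D down a minor third → B, giving Bm7.
G7: root G down a minor third → E, giving E7.
Gm: root G down a minor third → E, giving Em.
Amaj7: root A down a minor third → F#, giving F#maj7.

Bm7 E7 Em F#maj7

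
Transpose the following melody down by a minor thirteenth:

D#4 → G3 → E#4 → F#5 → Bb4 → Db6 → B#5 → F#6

D#4 -> F##2
G3 -> B1
E#4 -> G##2
F#5 -> A#3
Bb4 -> D3
Db6 -> F4
B#5 -> D##4
F#6 -> A#4

F##2 B1 G##2 A#3 D3 F4 D##4 A#4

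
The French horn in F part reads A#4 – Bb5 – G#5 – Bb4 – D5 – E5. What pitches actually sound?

D#4 Eb5 C#5 Eb4 G4 A4

The French horn in F sounds a perfect fifth below written, so transpose each written note down a perfect fifth.
A#4 becomes D#4
Bb5 becomes Eb5
G#5 becomes C#5
Bb4 becomes Eb4
D5 becomes G4
E5 becomes A4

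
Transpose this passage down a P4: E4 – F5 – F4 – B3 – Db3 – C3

B3 C5 C4 F#3 Ab2 G2

E4: a fourth down reaches B, and 5 semitones makes it B3.
A perfect fourth down from F5 gives C5.
F4 down a perfect fourth is C4.
A perfect fourth down from B3 gives F#3.
A perfect fourth down from Db3 gives Ab2.
C3: a fourth down reaches G, and 5 semitones makes it G2.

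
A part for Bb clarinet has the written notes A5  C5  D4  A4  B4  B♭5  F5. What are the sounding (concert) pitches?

G5 Bb4 C4 G4 A4 Ab5 Eb5

Written C4 on the Bb clarinet sounds as Bb3, a major second lower; apply that shift to every note.
A5 to G5
C5 to Bb4
D4 to C4
A4 to G4
B4 to A4
Bb5 to Ab5
F5 to Eb5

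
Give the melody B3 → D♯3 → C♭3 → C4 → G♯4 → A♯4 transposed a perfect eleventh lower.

B3: an eleventh down reaches F, and 17 semitones makes it F#2.
D#3 down a perfect eleventh is A#1.
Cb3: an eleventh down reaches G, and 17 semitones makes it Gb1.
C4 down a perfect eleventh is G2.
G#4 down a perfect eleventh is D#3.
A#4: an eleventh down reaches E, and 17 semitones makes it E#3.

F#2 A#1 Gb1 G2 D#3 E#3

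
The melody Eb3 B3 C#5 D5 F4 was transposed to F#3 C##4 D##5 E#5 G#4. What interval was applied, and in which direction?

Take the first pair: Eb3 → F#3. E to F spans 2 letter names, so the interval is some kind of second.
Eb3 to F#3 is 3 semitones, which makes it an augmented second; the second version is higher, so the direction is up.
Checking another pair — F4 → G#4 — gives the same interval.

up an augmented second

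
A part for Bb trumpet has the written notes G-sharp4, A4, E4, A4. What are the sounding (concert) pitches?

Written C4 on the Bb trumpet sounds as Bb3, a major second lower; apply that shift to every note.
G#4 -> F#4
A4 -> G4
E4 -> D4
A4 -> G4

F#4 G4 D4 G4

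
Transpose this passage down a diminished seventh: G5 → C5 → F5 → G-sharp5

A#4 D#4 G#4 A##4

G5 -> A#4
C5 -> D#4
F5 -> G#4
G#5 -> A##4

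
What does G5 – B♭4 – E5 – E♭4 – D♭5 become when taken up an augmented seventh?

F##6 A#5 D##6 D#5 C#6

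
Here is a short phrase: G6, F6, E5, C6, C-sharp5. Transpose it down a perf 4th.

D6 C6 B4 G5 G#4

G6 becomes D6
F6 becomes C6
E5 becomes B4
C6 becomes G5
C#5 becomes G#4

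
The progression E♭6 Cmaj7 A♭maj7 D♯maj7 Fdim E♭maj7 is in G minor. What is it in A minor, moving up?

G minor up to A minor is a major second; each chord root moves by that interval while the quality stays the same.
E♭6: root E♭ up a major second → F, giving F6.
Cmaj7: root C up a major second → D, giving Dmaj7.
A♭maj7: root A♭ up a major second → Bb, giving Bbmaj7.
D♯maj7: root D♯ up a major second → E#, giving E#maj7.
Fdim: root F up a major second → G, giving Gdim.
E♭maj7: root E♭ up a major second → F, giving Fmaj7.

F6 Dmaj7 Bbmaj7 E#maj7 Gdim Fmaj7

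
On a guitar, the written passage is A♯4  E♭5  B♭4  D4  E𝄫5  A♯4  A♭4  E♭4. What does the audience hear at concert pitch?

A#3 Eb4 Bb3 D3 Ebb4 A#3 Ab3 Eb3

Written C4 on the guitar sounds as C3, a perfect octave lower; apply that shift to every note.
A#4 -> A#3
Eb5 -> Eb4
Bb4 -> Bb3
D4 -> D3
Ebb5 -> Ebb4
A#4 -> A#3
Ab4 -> Ab3
Eb4 -> Eb3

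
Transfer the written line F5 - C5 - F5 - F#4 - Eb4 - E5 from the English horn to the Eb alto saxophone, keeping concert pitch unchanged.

First find concert pitch: the English horn sounds a perfect fifth below written, so F5 C5 F5 F#4 Eb4 E5 sounds Bb4 F4 Bb4 B3 Ab3 A4.
Then write for Eb alto saxophone: it sounds a major sixth below written, so the part must be a major sixth above concert.
Bb4 → G5
F4 → D5
Bb4 → G5
B3 → G#4
Ab3 → F4
A4 → F#5

G5 D5 G5 G#4 F4 F#5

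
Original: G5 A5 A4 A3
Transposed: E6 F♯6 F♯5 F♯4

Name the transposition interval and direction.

up a major sixth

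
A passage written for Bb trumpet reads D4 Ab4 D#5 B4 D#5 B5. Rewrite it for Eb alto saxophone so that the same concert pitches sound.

A4 Eb5 A#5 F#5 A#5 F#6

First find concert pitch: the Bb trumpet sounds a major second below written, so D4 Ab4 D#5 B4 D#5 B5 sounds C4 Gb4 C#5 A4 C#5 A5.
Then write for Eb alto saxophone: it sounds a major sixth below written, so the part must be a major sixth above concert.
C4 → A4
Gb4 → Eb5
C#5 → A#5
A4 → F#5
C#5 → A#5
A5 → F#6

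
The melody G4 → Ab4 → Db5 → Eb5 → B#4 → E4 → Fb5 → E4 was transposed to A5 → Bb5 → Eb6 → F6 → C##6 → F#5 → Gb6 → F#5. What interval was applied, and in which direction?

Take the first pair: G4 → A5. G to A spans 9 letter names, so the interval is some kind of ninth.
G4 to A5 is 14 semitones, which makes it a major ninth; the second version is higher, so the direction is up.
Checking another pair — E4 → F#5 — gives the same interval.

up a major ninth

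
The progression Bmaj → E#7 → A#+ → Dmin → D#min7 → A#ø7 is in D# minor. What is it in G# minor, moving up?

D# minor up to G# minor is a perfect fourth; each chord root moves by that interval while the quality stays the same.
Bmaj: root B up a perfect fourth → E, giving Emaj.
E#7: root E# up a perfect fourth → A#, giving A#7.
A#+: root A# up a perfect fourth → D#, giving D#+.
Dmin: root D up a perfect fourth → G, giving Gmin.
D#min7: root D# up a perfect fourth → G#, giving G#min7.
A#ø7: root A# up a perfect fourth → D#, giving D#ø7.

Emaj A#7 D#+ Gmin G#min7 D#ø7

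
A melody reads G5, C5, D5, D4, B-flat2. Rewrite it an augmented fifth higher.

D#6 G#5 A#5 A#4 F#3

G5 -> D#6
C5 -> G#5
D5 -> A#5
D4 -> A#4
Bb2 -> F#3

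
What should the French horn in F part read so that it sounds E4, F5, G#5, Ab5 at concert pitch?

B4 C6 D#6 Eb6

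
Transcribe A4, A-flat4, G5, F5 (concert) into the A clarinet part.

The A clarinet sounds a minor third below written, so the written part must be a minor third above concert — transpose each note up.
A4 to C5
Ab4 to Cb5
G5 to Bb5
F5 to Ab5

C5 Cb5 Bb5 Ab5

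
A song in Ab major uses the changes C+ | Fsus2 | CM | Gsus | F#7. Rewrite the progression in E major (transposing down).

Ab major down to E major is a diminished fourth; each chord root moves by that interval while the quality stays the same.
C+: root C down a diminished fourth → G#, giving G#+.
Fsus2: root F down a diminished fourth → C#, giving C#sus2.
CM: root C down a diminished fourth → G#, giving G#M.
Gsus: root G down a diminished fourth → D#, giving D#sus.
F#7: root F# down a diminished fourth → C##, giving C##7.

G#+ C#sus2 G#M D#sus C##7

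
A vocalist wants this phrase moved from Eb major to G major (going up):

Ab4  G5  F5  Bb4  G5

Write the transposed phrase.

From Eb up to G is a major third; apply that to each pitch.
Ab4 -> C5
G5 -> B5
F5 -> A5
Bb4 -> D5
G5 -> B5

C5 B5 A5 D5 B5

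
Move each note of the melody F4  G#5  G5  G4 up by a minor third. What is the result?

A minor third up from F4 gives Ab4.
G#5 up a minor third is B5.
A minor third up from G5 gives Bb5.
G4: a third up reaches B, and 3 semitones makes it Bb4.

Ab4 B5 Bb5 Bb4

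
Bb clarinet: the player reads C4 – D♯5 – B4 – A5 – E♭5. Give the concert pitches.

The Bb clarinet sounds a major second below written, so transpose each written note down a major second.
C4 gives Bb3
D#5 gives C#5
B4 gives A4
A5 gives G5
Eb5 gives Db5

Bb3 C#5 A4 G5 Db5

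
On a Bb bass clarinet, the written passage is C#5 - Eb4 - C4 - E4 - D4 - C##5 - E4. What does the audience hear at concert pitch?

B3 Db3 Bb2 D3 C3 B#3 D3

Written C4 on the Bb bass clarinet sounds as Bb2, a major ninth lower; apply that shift to every note.
C#5 -> B3
Eb4 -> Db3
C4 -> Bb2
E4 -> D3
D4 -> C3
C##5 -> B#3
E4 -> D3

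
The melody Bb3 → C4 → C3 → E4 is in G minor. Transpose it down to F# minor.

A3 B3 B2 D#4

G minor to F# minor down is a minor second, so every note moves down by that interval.
Bb3 to A3
C4 to B3
C3 to B2
E4 to D#4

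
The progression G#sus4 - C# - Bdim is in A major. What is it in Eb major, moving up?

Dsus4 G Fdim

A major up to Eb major is a diminished fifth; each chord root moves by that interval while the quality stays the same.
G#sus4: root G# up a diminished fifth → D, giving Dsus4.
C#: root C# up a diminished fifth → G, giving G.
Bdim: root B up a diminished fifth → F, giving Fdim.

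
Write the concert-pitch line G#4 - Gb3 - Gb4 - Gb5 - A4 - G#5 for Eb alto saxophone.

E#5 Eb4 Eb5 Eb6 F#5 E#6

The Eb alto saxophone sounds a major sixth below written, so the written part must be a major sixth above concert — transpose each note up.
G#4 gives E#5
Gb3 gives Eb4
Gb4 gives Eb5
Gb5 gives Eb6
A4 gives F#5
G#5 gives E#6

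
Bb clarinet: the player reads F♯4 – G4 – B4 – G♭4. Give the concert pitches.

E4 F4 A4 Fb4

Written C4 on the Bb clarinet sounds as Bb3, a major second lower; apply that shift to every note.
F#4 to E4
G4 to F4
B4 to A4
Gb4 to Fb4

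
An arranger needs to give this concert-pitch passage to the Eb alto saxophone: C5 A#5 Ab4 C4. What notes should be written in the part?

Written C4 sounds as Eb3 on the Eb alto saxophone, so concert pitches are written a major sixth up.
C5 to A5
A#5 to F##6
Ab4 to F5
C4 to A4

A5 F##6 F5 A4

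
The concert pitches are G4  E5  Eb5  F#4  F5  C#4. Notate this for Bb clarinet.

A4 F#5 F5 G#4 G5 D#4

The Bb clarinet sounds a major second below written, so the written part must be a major second above concert — transpose each note up.
G4 gives A4
E5 gives F#5
Eb5 gives F5
F#4 gives G#4
F5 gives G5
C#4 gives D#4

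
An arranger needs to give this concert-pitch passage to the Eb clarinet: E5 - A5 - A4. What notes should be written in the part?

Written C4 sounds as Eb4 on the Eb clarinet, so concert pitches are written a minor third down.
E5 → C#5
A5 → F#5
A4 → F#4

C#5 F#5 F#4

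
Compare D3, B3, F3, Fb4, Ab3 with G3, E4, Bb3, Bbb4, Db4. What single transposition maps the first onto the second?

up a perfect fourth

From D3 to G3 is 4 letter names — a fourth of some quality.
D3 to G3 is 5 semitones, which makes it a perfect fourth; the second version is higher, so the direction is up.
Checking another pair — Ab3 → Db4 — gives the same interval.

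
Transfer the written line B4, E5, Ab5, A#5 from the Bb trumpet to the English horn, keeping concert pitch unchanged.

First find concert pitch: the Bb trumpet sounds a major second below written, so B4 E5 Ab5 A#5 sounds A4 D5 Gb5 G#5.
Then write for English horn: it sounds a perfect fifth below written, so the part must be a perfect fifth above concert.
A4 → E5
D5 → A5
Gb5 → Db6
G#5 → D#6

E5 A5 Db6 D#6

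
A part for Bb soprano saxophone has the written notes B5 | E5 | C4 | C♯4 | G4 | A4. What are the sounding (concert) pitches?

A5 D5 Bb3 B3 F4 G4

The Bb soprano saxophone sounds a major second below written, so transpose each written note down a major second.
B5 → A5
E5 → D5
C4 → Bb3
C#4 → B3
G4 → F4
A4 → G4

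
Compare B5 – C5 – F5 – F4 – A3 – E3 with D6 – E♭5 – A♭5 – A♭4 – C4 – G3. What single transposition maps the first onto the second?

Take the first pair: B5 → D6. B to D spans 3 letter names, so the interval is some kind of third.
B5 to D6 is 3 semitones, which makes it a minor third; the second version is higher, so the direction is up.
Checking another pair — E3 → G3 — gives the same interval.

up a minor third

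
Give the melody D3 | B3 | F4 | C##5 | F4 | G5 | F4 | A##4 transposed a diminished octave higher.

Db4 Bb4 Fb5 C#6 Fb5 Gb6 Fb5 A#5

D3 to Db4
B3 to Bb4
F4 to Fb5
C##5 to C#6
F4 to Fb5
G5 to Gb6
F4 to Fb5
A##4 to A#5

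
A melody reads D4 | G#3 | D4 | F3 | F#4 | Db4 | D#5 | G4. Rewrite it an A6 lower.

Fb3 Bb2 Fb3 Abb2 Ab3 Fbb3 F4 Bbb3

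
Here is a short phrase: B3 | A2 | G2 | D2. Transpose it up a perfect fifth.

F#4 E3 D3 A2

A perfect fifth up from B3 gives F#4.
A2: a fifth up reaches E, and 7 semitones makes it E3.
G2: a fifth up reaches D, and 7 semitones makes it D3.
D2 up a perfect fifth is A2.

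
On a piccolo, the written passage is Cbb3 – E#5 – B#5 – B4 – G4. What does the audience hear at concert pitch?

Written C4 on the piccolo sounds as C5, a perfect octave higher; apply that shift to every note.
Cbb3 to Cbb4
E#5 to E#6
B#5 to B#6
B4 to B5
G4 to G5

Cbb4 E#6 B#6 B5 G5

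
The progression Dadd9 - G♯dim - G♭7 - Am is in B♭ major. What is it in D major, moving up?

B♭ major up to D major is a major third; each chord root moves by that interval while the quality stays the same.
Dadd9: root D up a major third → F#, giving F#add9.
G♯dim: root G♯ up a major third → B#, giving B#dim.
G♭7: root G♭ up a major third → Bb, giving Bb7.
Am: root A up a major third → C#, giving C#m.

F#add9 B#dim Bb7 C#m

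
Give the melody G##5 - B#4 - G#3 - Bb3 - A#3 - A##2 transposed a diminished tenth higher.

B6 D6 Bb4 Dbb5 C5 C#4

A diminished tenth up from G##5 gives B6.
B#4: a tenth up reaches D, and 14 semitones makes it D6.
G#3: a tenth up reaches B, and 14 semitones makes it Bb4.
Bb3 up a diminished tenth is Dbb5.
A#3: a tenth up reaches C, and 14 semitones makes it C5.
A##2 up a diminished tenth is C#4.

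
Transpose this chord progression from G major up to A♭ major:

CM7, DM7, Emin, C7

DbM7 EbM7 Fmin Db7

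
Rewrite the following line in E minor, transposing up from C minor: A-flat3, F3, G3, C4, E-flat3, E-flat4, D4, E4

From C up to E is a major third; apply that to each pitch.
Ab3 gives C4
F3 gives A3
G3 gives B3
C4 gives E4
Eb3 gives G3
Eb4 gives G4
D4 gives F#4
E4 gives G#4

C4 A3 B3 E4 G3 G4 F#4 G#4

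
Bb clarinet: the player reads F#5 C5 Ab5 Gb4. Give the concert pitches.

E5 Bb4 Gb5 Fb4

The Bb clarinet sounds a major second below written, so transpose each written note down a major second.
F#5 -> E5
C5 -> Bb4
Ab5 -> Gb5
Gb4 -> Fb4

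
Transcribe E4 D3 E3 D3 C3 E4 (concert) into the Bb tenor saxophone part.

Written C4 sounds as Bb2 on the Bb tenor saxophone, so concert pitches are written a major ninth up.
E4 to F#5
D3 to E4
E3 to F#4
D3 to E4
C3 to D4
E4 to F#5

F#5 E4 F#4 E4 D4 F#5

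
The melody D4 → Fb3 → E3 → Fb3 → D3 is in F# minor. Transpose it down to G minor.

Eb3 Gbb2 F2 Gbb2 Eb2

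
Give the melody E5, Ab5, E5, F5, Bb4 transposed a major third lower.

E5 → C5
Ab5 → Fb5
E5 → C5
F5 → Db5
Bb4 → Gb4

C5 Fb5 C5 Db5 Gb4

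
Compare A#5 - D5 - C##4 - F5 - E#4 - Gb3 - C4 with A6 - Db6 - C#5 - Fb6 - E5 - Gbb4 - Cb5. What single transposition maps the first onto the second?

From A#5 to A6 is 8 letter names — an octave of some quality.
A#5 to A6 is 11 semitones, which makes it a diminished octave; the second version is higher, so the direction is up.
Checking another pair — C4 → Cb5 — gives the same interval.

up a diminished octave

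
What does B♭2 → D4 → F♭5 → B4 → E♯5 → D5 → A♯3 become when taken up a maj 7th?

A3 C#5 Eb6 A#5 D##6 C#6 G##4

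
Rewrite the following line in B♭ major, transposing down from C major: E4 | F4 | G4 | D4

D4 Eb4 F4 C4

C major to B♭ major down is a major second, so every note moves down by that interval.
E4 to D4
F4 to Eb4
G4 to F4
D4 to C4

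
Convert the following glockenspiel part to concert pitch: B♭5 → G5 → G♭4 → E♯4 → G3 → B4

Bb7 G7 Gb6 E#6 G5 B6

Written C4 on the glockenspiel sounds as C6, a perfect fifteenth higher; apply that shift to every note.
Bb5 to Bb7
G5 to G7
Gb4 to Gb6
E#4 to E#6
G3 to G5
B4 to B6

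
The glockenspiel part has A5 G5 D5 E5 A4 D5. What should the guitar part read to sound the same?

A8 G8 D8 E8 A7 D8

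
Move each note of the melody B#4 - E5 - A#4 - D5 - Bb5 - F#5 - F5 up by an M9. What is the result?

C##6 F#6 B#5 E6 C7 G#6 G6

A major ninth up from B#4 gives C##6.
A major ninth up from E5 gives F#6.
A#4: a ninth up reaches B, and 14 semitones makes it B#5.
A major ninth up from D5 gives E6.
Bb5 up a major ninth is C7.
F#5 up a major ninth is G#6.
F5 up a major ninth is G6.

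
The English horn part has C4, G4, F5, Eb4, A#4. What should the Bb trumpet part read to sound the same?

G3 D4 C5 Bb3 E#4

First find concert pitch: the English horn sounds a perfect fifth below written, so C4 G4 F5 Eb4 A#4 sounds F3 C4 Bb4 Ab3 D#4.
Then write for Bb trumpet: it sounds a major second below written, so the part must be a major second above concert.
F3 → G3
C4 → D4
Bb4 → C5
Ab3 → Bb3
D#4 → E#4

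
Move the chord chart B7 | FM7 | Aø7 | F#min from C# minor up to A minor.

C# minor up to A minor is a minor sixth; each chord root moves by that interval while the quality stays the same.
B7: root B up a minor sixth → G, giving G7.
FM7: root F up a minor sixth → Db, giving DbM7.
Aø7: root A up a minor sixth → F, giving Fø7.
F#min: root F# up a minor sixth → D, giving Dmin.

G7 DbM7 Fø7 Dmin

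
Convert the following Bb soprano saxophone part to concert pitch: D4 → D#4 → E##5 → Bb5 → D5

C4 C#4 D##5 Ab5 C5

Written C4 on the Bb soprano saxophone sounds as Bb3, a major second lower; apply that shift to every note.
D4 becomes C4
D#4 becomes C#4
E##5 becomes D##5
Bb5 becomes Ab5
D5 becomes C5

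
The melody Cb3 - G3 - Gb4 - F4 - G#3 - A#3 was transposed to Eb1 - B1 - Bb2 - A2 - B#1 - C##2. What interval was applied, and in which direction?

down a minor thirteenth

From Cb3 to Eb1 is 13 letter names — a thirteenth of some quality.
Eb1 to Cb3 is 20 semitones, which makes it a minor thirteenth; the second version is lower, so the direction is down.
Checking another pair — A#3 → C##2 — gives the same interval.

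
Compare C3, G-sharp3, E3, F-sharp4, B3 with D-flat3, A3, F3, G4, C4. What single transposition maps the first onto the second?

up a minor second

Take the first pair: C3 → Db3. C to D spans 2 letter names, so the interval is some kind of second.
C3 to Db3 is 1 semitone, which makes it a minor second; the second version is higher, so the direction is up.
Checking another pair — B3 → C4 — gives the same interval.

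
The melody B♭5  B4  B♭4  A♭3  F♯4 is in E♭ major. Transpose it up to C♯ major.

From E♭ up to C♯ is an augmented sixth; apply that to each pitch.
Bb5 -> G#6
B4 -> G##5
Bb4 -> G#5
Ab3 -> F#4
F#4 -> D##5

G#6 G##5 G#5 F#4 D##5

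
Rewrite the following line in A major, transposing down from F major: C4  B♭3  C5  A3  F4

E3 D3 E4 C#3 A3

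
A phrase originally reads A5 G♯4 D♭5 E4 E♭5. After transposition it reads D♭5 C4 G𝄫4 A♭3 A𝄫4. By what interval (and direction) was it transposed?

down an augmented fifth

Take the first pair: A5 → Db5. A to D spans 5 letter names, so the interval is some kind of fifth.
Db5 to A5 is 8 semitones, which makes it an augmented fifth; the second version is lower, so the direction is down.
Checking another pair — Eb5 → Abb4 — gives the same interval.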